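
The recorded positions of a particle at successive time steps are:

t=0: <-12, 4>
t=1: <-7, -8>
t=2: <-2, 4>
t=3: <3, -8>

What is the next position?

<8, 4>

First: linear, +5 per step → 8 at step 4.
Second: cycles through 4, -8 every 2 steps. Step 4 lands at position 0 of the cycle → 4.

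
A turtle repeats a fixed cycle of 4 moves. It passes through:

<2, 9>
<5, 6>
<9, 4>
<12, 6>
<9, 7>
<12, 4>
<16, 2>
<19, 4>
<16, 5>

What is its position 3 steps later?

<26, 2>

Step-to-step displacements: <+3, -3>, <+4, -2>, <+3, +2>, <-3, +1>, <+3, -3>, <+4, -2>, <+3, +2>, <-3, +1> — a repeating cycle of length 4.
step 9: apply <+3, -3> → <19, 2>
step 10: apply <+4, -2> → <23, 0>
step 11: apply <+3, +2> → <26, 2>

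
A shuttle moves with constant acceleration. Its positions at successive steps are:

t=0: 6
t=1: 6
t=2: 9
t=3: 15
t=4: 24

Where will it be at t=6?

51

Taking differences between consecutive positions: +0, +3, +6, +9. These grow by +3 each step.
step 5: 24 + 12 → 36
step 6: 36 + 15 → 51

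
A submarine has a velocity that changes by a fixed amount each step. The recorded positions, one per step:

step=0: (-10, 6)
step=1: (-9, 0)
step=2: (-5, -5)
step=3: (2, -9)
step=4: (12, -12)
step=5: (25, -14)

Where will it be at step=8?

Taking differences between consecutive positions: (+1, -6), (+4, -5), (+7, -4), (+10, -3), (+13, -2). These grow by (+3, +1) each step.
step 6: (25, -14) + (+16, -1) → (41, -15)
step 7: (41, -15) + (+19, +0) → (60, -15)
step 8: (60, -15) + (+22, +1) → (82, -14)

(82, -14)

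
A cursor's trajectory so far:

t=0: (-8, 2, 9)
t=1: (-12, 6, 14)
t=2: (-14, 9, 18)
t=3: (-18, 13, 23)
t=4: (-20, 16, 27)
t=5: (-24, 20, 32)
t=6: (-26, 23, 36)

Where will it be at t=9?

(-36, 34, 50)

Step-to-step displacements: (-4, +4, +5), (-2, +3, +4), (-4, +4, +5), (-2, +3, +4), (-4, +4, +5), (-2, +3, +4) — a repeating cycle of length 2.
step 7: apply (-4, +4, +5) → (-30, 27, 41)
step 8: apply (-2, +3, +4) → (-32, 30, 45)
step 9: apply (-4, +4, +5) → (-36, 34, 50)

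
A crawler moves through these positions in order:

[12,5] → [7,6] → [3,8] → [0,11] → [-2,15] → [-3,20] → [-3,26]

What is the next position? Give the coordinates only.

Taking differences between consecutive positions: [-5,+1], [-4,+2], [-3,+3], [-2,+4], [-1,+5], [+0,+6]. These grow by [+1,+1] each step.
step 7: [-3,26] + [+1,+7] → [-2,33]

[-2,33]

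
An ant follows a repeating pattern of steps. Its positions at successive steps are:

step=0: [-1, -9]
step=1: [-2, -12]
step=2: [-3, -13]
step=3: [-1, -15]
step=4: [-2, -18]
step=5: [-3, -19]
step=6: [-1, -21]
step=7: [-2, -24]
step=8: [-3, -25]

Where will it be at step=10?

[-2, -30]

Step-to-step displacements: [-1, -3], [-1, -1], [+2, -2], [-1, -3], [-1, -1], [+2, -2], [-1, -3], [-1, -1] — a repeating cycle of length 3.
step 9: apply [+2, -2] → [-1, -27]
step 10: apply [-1, -3] → [-2, -30]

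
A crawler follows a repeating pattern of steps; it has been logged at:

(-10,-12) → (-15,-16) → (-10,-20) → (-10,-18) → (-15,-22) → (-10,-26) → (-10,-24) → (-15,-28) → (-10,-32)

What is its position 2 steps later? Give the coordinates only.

The moves between consecutive positions are (-5,-4), (+5,-4), (+0,+2), (-5,-4), (+5,-4), (+0,+2), (-5,-4), (+5,-4); they repeat the 3-cycle [(-5,-4), (+5,-4), (+0,+2)].
step 9: apply (+0,+2) → (-10,-30)
step 10: apply (-5,-4) → (-15,-34)

(-15,-34)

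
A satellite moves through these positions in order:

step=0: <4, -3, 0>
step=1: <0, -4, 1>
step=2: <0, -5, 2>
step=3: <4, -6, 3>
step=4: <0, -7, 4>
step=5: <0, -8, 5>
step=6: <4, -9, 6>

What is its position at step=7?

The first coordinate repeats the cycle [4, 0, 0] with period 3; step 7 mod 3 = 1, giving 0.
The second coordinate changes by -1 each step, so at step 7 it is -3 + 7·(-1) = -10.
The third coordinate changes by +1 each step, so at step 7 it is 0 + 7·(1) = 7.

<0, -10, 7>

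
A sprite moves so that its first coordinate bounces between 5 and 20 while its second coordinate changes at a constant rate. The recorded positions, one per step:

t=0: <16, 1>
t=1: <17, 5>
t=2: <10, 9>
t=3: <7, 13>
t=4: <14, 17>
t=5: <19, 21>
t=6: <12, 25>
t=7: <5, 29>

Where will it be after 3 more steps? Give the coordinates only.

The first coordinate reflects between 5 and 20, moving 7 per step.
  step 8: 5 → 12
  step 9: 12 → 19
  step 10: 19 → 14
The second coordinate changes by +4 each step: at step 10 it is 41.

<14, 41>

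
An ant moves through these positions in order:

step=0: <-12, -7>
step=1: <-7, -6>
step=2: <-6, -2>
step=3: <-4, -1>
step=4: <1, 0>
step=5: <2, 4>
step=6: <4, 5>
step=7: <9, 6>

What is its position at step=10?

<17, 12>

The moves between consecutive positions are <+5, +1>, <+1, +4>, <+2, +1>, <+5, +1>, <+1, +4>, <+2, +1>, <+5, +1>; they repeat the 3-cycle [<+5, +1>, <+1, +4>, <+2, +1>].
step 8: apply <+1, +4> → <10, 10>
step 9: apply <+2, +1> → <12, 11>
step 10: apply <+5, +1> → <17, 12>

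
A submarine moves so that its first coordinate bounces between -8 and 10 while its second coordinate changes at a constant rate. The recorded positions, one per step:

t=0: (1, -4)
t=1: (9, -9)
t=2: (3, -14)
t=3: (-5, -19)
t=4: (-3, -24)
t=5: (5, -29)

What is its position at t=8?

(-7, -44)

The first coordinate travels 8 per step and bounces off the walls at -8 and 10.
  step 6: 5 → 7
  step 7: 7 → -1
  step 8: -1 → -7
The second coordinate changes by -5 each step: at step 8 it is -44.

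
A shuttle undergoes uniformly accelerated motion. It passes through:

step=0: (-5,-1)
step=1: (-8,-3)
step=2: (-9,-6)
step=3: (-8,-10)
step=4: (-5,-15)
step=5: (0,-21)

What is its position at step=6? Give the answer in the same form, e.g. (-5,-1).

Successive displacements: (-3,-2), (-1,-3), (+1,-4), (+3,-5), (+5,-6) — each changes by (+2,-1).
step 6: (0,-21) + (+7,-7) → (7,-28)

(7,-28)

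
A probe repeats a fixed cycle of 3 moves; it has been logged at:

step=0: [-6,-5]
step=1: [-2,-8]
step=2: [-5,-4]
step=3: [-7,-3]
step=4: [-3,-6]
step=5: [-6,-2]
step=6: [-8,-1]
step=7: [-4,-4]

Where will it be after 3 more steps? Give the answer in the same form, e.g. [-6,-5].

[-5,-2]

The moves between consecutive positions are [+4,-3], [-3,+4], [-2,+1], [+4,-3], [-3,+4], [-2,+1], [+4,-3]; they repeat the 3-cycle [[+4,-3], [-3,+4], [-2,+1]].
step 8: apply [-3,+4] → [-7,0]
step 9: apply [-2,+1] → [-9,1]
step 10: apply [+4,-3] → [-5,-2]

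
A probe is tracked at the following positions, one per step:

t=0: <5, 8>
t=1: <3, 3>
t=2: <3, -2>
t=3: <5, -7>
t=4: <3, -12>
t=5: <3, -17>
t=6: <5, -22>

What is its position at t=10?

<3, -42>

The first coordinate repeats the cycle [5, 3, 3] with period 3; step 10 mod 3 = 1, giving 3.
The second coordinate changes by -5 each step, so at step 10 it is 8 + 10·(-5) = -42.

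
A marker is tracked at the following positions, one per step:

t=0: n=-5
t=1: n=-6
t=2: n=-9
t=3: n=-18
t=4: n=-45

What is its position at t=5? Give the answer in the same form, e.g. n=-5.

Consecutive displacements -1, -3, -9, -27 scale by a factor of 3 each step.
step 5: -45 − 81 → n=-126

n=-126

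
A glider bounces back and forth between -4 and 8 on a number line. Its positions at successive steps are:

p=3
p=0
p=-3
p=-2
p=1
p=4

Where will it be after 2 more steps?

The value travels 3 per step and bounces off the walls at -4 and 8.
  step 6: 4 → 7
  step 7: 7 → 6

p=6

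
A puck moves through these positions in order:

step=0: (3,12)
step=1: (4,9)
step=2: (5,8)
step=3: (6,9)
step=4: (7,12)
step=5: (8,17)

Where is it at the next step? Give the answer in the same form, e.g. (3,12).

Taking differences between consecutive positions: (+1,-3), (+1,-1), (+1,+1), (+1,+3), (+1,+5). These grow by (+0,+2) each step.
step 6: (8,17) + (+1,+7) → (9,24)

(9,24)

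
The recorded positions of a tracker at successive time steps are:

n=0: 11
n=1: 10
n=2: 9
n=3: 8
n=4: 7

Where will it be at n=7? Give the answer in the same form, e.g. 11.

4

Constant displacement of -1 per step.
step 5: 7 − 1 → 6
step 6: 6 − 1 → 5
step 7: 5 − 1 → 4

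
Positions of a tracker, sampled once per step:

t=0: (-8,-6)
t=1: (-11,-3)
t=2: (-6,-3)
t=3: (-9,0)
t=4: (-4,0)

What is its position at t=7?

Differencing gives (-3,+3), (+5,+0), (-3,+3), (+5,+0). This is the pattern (-3,+3), (+5,+0) repeated.
step 5: apply (-3,+3) → (-7,3)
step 6: apply (+5,+0) → (-2,3)
step 7: apply (-3,+3) → (-5,6)

(-5,6)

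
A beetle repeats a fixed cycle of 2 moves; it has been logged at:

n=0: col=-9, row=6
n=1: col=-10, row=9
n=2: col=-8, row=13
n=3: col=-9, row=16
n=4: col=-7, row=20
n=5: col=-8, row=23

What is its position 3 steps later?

col=-5, row=34

Step-to-step displacements: (-1, +3), (+2, +4), (-1, +3), (+2, +4), (-1, +3) — a repeating cycle of length 2.
step 6: apply (+2, +4) → col=-6, row=27
step 7: apply (-1, +3) → col=-7, row=30
step 8: apply (+2, +4) → col=-5, row=34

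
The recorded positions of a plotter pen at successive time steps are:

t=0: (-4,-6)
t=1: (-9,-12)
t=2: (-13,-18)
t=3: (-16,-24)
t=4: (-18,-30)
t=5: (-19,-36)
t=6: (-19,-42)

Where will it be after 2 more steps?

Successive displacements: (-5,-6), (-4,-6), (-3,-6), (-2,-6), (-1,-6), (+0,-6) — each changes by (+1,+0).
step 7: (-19,-42) + (+1,-6) → (-18,-48)
step 8: (-18,-48) + (+2,-6) → (-16,-54)

(-16,-54)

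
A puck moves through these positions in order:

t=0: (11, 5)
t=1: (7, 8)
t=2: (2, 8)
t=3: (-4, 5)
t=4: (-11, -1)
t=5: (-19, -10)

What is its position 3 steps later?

(-49, -55)

Successive displacements: (-4, +3), (-5, +0), (-6, -3), (-7, -6), (-8, -9) — each changes by (-1, -3).
step 6: (-19, -10) + (-9, -12) → (-28, -22)
step 7: (-28, -22) + (-10, -15) → (-38, -37)
step 8: (-38, -37) + (-11, -18) → (-49, -55)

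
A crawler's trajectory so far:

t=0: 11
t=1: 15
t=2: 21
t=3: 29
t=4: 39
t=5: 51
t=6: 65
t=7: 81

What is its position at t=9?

119

First differences are +4, +6, +8, +10, +12, +14, +16; their common second difference is +2 (constant acceleration).
step 8: 81 + 18 → 99
step 9: 99 + 20 → 119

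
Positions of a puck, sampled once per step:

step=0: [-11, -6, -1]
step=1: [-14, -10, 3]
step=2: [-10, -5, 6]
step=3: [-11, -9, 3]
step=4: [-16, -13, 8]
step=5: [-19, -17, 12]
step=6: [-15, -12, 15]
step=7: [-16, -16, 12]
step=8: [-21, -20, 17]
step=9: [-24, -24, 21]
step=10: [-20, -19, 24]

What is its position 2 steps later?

Differencing gives [-3, -4, +4], [+4, +5, +3], [-1, -4, -3], [-5, -4, +5], [-3, -4, +4], [+4, +5, +3], [-1, -4, -3], [-5, -4, +5], [-3, -4, +4], [+4, +5, +3]. This is the pattern [-3, -4, +4], [+4, +5, +3], [-1, -4, -3], [-5, -4, +5] repeated.
step 11: apply [-1, -4, -3] → [-21, -23, 21]
step 12: apply [-5, -4, +5] → [-26, -27, 26]

[-26, -27, 26]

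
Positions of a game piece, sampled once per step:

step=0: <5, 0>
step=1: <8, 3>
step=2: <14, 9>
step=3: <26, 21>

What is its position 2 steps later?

<98, 93>

Step-to-step displacements: <+3, +3>, <+6, +6>, <+12, +12>; each is 2× the previous.
step 4: <26, 21> + <+24, +24> → <50, 45>
step 5: <50, 45> + <+48, +48> → <98, 93>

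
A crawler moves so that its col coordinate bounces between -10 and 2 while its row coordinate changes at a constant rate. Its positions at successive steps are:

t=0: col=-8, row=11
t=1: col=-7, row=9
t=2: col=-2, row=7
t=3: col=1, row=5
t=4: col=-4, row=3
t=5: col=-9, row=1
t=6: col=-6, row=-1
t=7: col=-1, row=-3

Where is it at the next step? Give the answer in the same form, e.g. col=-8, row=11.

col=0, row=-5

The col coordinate travels 5 per step and bounces off the walls at -10 and 2.
  step 8: -1 → 0
The row coordinate changes by -2 each step: at step 8 it is -5.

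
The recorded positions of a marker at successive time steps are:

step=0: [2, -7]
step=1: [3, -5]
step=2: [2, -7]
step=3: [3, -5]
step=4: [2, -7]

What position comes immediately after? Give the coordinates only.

[3, -5]

The jumps are [+1, +2], [-1, -2], [+1, +2], [-1, -2] — a geometric progression with ratio -1.
step 5: [2, -7] + [+1, +2] → [3, -5]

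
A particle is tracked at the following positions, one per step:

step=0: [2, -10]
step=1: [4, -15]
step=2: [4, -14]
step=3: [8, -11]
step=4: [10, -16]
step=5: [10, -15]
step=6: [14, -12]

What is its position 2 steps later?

[16, -16]

Step-to-step displacements: [+2, -5], [+0, +1], [+4, +3], [+2, -5], [+0, +1], [+4, +3] — a repeating cycle of length 3.
step 7: apply [+2, -5] → [16, -17]
step 8: apply [+0, +1] → [16, -16]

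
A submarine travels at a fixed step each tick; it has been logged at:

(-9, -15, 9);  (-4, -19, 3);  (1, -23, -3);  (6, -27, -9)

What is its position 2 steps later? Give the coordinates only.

(16, -35, -21)

Each step adds (+5, -4, -6) to the position.
step 4: (6, -27, -9) + (+5, -4, -6) → (11, -31, -15)
step 5: (11, -31, -15) + (+5, -4, -6) → (16, -35, -21)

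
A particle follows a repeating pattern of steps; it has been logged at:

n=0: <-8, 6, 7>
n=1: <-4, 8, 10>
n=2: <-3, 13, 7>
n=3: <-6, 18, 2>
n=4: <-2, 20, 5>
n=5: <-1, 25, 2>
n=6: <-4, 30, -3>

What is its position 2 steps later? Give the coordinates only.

The moves between consecutive positions are <+4, +2, +3>, <+1, +5, -3>, <-3, +5, -5>, <+4, +2, +3>, <+1, +5, -3>, <-3, +5, -5>; they repeat the 3-cycle [<+4, +2, +3>, <+1, +5, -3>, <-3, +5, -5>].
step 7: apply <+4, +2, +3> → <0, 32, 0>
step 8: apply <+1, +5, -3> → <1, 37, -3>

<1, 37, -3>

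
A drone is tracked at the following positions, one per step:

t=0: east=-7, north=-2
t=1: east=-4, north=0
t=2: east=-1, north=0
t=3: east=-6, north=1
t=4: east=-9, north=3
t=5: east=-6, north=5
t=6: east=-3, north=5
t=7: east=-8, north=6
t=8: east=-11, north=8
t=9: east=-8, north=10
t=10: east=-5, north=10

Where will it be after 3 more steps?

Differencing gives (+3, +2), (+3, +0), (-5, +1), (-3, +2), (+3, +2), (+3, +0), (-5, +1), (-3, +2), (+3, +2), (+3, +0). This is the pattern (+3, +2), (+3, +0), (-5, +1), (-3, +2) repeated.
step 11: apply (-5, +1) → east=-10, north=11
step 12: apply (-3, +2) → east=-13, north=13
step 13: apply (+3, +2) → east=-10, north=15

east=-10, north=15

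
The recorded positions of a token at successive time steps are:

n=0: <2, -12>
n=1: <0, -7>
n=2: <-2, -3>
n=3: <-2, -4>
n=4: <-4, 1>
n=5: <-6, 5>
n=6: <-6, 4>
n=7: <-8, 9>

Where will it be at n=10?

<-12, 17>

Step-to-step displacements: <-2, +5>, <-2, +4>, <+0, -1>, <-2, +5>, <-2, +4>, <+0, -1>, <-2, +5> — a repeating cycle of length 3.
step 8: apply <-2, +4> → <-10, 13>
step 9: apply <+0, -1> → <-10, 12>
step 10: apply <-2, +5> → <-12, 17>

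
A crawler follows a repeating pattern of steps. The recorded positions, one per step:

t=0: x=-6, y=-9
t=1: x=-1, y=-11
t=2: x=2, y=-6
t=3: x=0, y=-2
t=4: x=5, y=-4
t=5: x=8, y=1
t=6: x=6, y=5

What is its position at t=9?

Differencing gives (+5, -2), (+3, +5), (-2, +4), (+5, -2), (+3, +5), (-2, +4). This is the pattern (+5, -2), (+3, +5), (-2, +4) repeated.
step 7: apply (+5, -2) → x=11, y=3
step 8: apply (+3, +5) → x=14, y=8
step 9: apply (-2, +4) → x=12, y=12

x=12, y=12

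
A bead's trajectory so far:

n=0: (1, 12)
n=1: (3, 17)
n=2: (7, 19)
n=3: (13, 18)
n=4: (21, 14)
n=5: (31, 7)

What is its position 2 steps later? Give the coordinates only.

Successive displacements: (+2, +5), (+4, +2), (+6, -1), (+8, -4), (+10, -7) — each changes by (+2, -3).
step 6: (31, 7) + (+12, -10) → (43, -3)
step 7: (43, -3) + (+14, -13) → (57, -16)

(57, -16)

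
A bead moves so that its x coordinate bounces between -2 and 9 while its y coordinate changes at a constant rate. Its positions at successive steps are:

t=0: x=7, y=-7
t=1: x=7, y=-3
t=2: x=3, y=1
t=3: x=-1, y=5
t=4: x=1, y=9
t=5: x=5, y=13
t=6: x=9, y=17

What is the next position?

The x coordinate reflects between -2 and 9, moving 4 per step.
  step 7: 9 → 5
The y coordinate changes by +4 each step: at step 7 it is 21.

x=5, y=21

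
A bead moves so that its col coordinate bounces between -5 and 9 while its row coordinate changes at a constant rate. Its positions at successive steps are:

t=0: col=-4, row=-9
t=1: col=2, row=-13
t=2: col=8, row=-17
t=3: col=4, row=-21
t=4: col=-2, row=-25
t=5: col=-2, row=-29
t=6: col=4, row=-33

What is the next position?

The col coordinate travels 6 per step and bounces off the walls at -5 and 9.
  step 7: 4 → 8
The row coordinate changes by -4 each step: at step 7 it is -37.

col=8, row=-37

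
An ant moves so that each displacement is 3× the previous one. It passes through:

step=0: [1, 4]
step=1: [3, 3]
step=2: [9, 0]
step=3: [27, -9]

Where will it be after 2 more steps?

Consecutive displacements [+2, -1], [+6, -3], [+18, -9] scale by a factor of 3 each step.
step 4: [27, -9] + [+54, -27] → [81, -36]
step 5: [81, -36] + [+162, -81] → [243, -117]

[243, -117]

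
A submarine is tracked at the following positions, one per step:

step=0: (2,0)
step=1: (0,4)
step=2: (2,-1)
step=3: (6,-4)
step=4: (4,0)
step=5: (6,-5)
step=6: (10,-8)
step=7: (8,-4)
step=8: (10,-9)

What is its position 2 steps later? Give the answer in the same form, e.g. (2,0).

(12,-8)

Step-to-step displacements: (-2,+4), (+2,-5), (+4,-3), (-2,+4), (+2,-5), (+4,-3), (-2,+4), (+2,-5) — a repeating cycle of length 3.
step 9: apply (+4,-3) → (14,-12)
step 10: apply (-2,+4) → (12,-8)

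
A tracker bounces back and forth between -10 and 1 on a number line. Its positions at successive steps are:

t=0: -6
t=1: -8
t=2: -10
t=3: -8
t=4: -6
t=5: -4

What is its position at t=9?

The value travels 2 per step and bounces off the walls at -10 and 1.
  step 6: -4 → -2
  step 7: -2 → 0
  step 8: 0 → 0
  step 9: 0 → -2

-2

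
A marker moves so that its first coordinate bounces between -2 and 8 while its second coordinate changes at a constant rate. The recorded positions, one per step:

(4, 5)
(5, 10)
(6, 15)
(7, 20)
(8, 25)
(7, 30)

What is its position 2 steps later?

The first coordinate reflects between -2 and 8, moving 1 per step.
  step 6: 7 → 6
  step 7: 6 → 5
The second coordinate changes by +5 each step: at step 7 it is 40.

(5, 40)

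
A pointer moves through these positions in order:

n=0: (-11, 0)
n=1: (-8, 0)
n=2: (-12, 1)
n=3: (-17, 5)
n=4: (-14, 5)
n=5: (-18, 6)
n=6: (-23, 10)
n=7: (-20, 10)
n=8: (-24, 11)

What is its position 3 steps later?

Step-to-step displacements: (+3, +0), (-4, +1), (-5, +4), (+3, +0), (-4, +1), (-5, +4), (+3, +0), (-4, +1) — a repeating cycle of length 3.
step 9: apply (-5, +4) → (-29, 15)
step 10: apply (+3, +0) → (-26, 15)
step 11: apply (-4, +1) → (-30, 16)

(-30, 16)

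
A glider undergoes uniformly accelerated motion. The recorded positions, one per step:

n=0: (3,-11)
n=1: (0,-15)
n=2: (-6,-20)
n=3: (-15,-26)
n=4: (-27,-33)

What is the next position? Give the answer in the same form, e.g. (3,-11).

First differences are (-3,-4), (-6,-5), (-9,-6), (-12,-7); their common second difference is (-3,-1) (constant acceleration).
step 5: (-27,-33) + (-15,-8) → (-42,-41)

(-42,-41)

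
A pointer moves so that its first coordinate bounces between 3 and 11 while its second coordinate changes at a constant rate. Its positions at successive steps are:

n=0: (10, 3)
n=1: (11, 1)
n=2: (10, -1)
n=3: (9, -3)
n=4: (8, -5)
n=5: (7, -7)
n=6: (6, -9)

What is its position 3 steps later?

(3, -15)

The first coordinate reflects between 3 and 11, moving 1 per step.
  step 7: 6 → 5
  step 8: 5 → 4
  step 9: 4 → 3
The second coordinate changes by -2 each step: at step 9 it is -15.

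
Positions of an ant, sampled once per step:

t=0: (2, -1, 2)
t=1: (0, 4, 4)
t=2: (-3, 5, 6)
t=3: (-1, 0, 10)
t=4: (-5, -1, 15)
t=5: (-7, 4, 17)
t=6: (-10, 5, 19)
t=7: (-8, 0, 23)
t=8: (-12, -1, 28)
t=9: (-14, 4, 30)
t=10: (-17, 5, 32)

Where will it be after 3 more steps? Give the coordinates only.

Differencing gives (-2, +5, +2), (-3, +1, +2), (+2, -5, +4), (-4, -1, +5), (-2, +5, +2), (-3, +1, +2), (+2, -5, +4), (-4, -1, +5), (-2, +5, +2), (-3, +1, +2). This is the pattern (-2, +5, +2), (-3, +1, +2), (+2, -5, +4), (-4, -1, +5) repeated.
step 11: apply (+2, -5, +4) → (-15, 0, 36)
step 12: apply (-4, -1, +5) → (-19, -1, 41)
step 13: apply (-2, +5, +2) → (-21, 4, 43)

(-21, 4, 43)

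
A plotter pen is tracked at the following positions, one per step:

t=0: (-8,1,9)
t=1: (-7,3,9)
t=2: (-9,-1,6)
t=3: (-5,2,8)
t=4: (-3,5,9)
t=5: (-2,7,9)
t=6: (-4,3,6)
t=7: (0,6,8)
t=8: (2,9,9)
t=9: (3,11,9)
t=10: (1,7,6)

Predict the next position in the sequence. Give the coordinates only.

(5,10,8)

Differencing gives (+1,+2,+0), (-2,-4,-3), (+4,+3,+2), (+2,+3,+1), (+1,+2,+0), (-2,-4,-3), (+4,+3,+2), (+2,+3,+1), (+1,+2,+0), (-2,-4,-3). This is the pattern (+1,+2,+0), (-2,-4,-3), (+4,+3,+2), (+2,+3,+1) repeated.
step 11: apply (+4,+3,+2) → (5,10,8)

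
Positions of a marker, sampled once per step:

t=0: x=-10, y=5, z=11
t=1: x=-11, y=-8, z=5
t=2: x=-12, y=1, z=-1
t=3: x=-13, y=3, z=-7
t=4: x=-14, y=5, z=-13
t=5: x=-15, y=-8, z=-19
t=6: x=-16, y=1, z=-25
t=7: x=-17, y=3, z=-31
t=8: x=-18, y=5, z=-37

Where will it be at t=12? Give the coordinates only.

X: linear, -1 per step → -22 at step 12.
Y: cycles through 5, -8, 1, 3 every 4 steps. Step 12 lands at position 0 of the cycle → 5.
Z: linear, -6 per step → -61 at step 12.

x=-22, y=5, z=-61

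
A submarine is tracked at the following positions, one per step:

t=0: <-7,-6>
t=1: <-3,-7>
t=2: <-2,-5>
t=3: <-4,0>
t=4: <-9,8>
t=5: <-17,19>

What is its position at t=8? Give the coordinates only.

<-59,70>

Taking differences between consecutive positions: <+4,-1>, <+1,+2>, <-2,+5>, <-5,+8>, <-8,+11>. These grow by <-3,+3> each step.
step 6: <-17,19> + <-11,+14> → <-28,33>
step 7: <-28,33> + <-14,+17> → <-42,50>
step 8: <-42,50> + <-17,+20> → <-59,70>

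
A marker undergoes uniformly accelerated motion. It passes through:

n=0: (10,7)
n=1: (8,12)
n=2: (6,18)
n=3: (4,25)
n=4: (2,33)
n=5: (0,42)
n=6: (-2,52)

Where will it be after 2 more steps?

(-6,75)

First differences are (-2,+5), (-2,+6), (-2,+7), (-2,+8), (-2,+9), (-2,+10); their common second difference is (+0,+1) (constant acceleration).
step 7: (-2,52) + (-2,+11) → (-4,63)
step 8: (-4,63) + (-2,+12) → (-6,75)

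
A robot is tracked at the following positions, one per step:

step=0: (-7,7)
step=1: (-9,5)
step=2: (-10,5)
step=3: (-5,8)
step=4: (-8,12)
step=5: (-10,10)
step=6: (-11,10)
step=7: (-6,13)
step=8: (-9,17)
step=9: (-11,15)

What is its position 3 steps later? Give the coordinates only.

(-10,22)

The moves between consecutive positions are (-2,-2), (-1,+0), (+5,+3), (-3,+4), (-2,-2), (-1,+0), (+5,+3), (-3,+4), (-2,-2); they repeat the 4-cycle [(-2,-2), (-1,+0), (+5,+3), (-3,+4)].
step 10: apply (-1,+0) → (-12,15)
step 11: apply (+5,+3) → (-7,18)
step 12: apply (-3,+4) → (-10,22)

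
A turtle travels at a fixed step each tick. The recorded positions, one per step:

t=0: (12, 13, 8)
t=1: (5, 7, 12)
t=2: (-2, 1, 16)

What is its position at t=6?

The position changes by (-7, -6, +4) every step.
step 3: (-2, 1, 16) + (-7, -6, +4) → (-9, -5, 20)
step 4: (-9, -5, 20) + (-7, -6, +4) → (-16, -11, 24)
step 5: (-16, -11, 24) + (-7, -6, +4) → (-23, -17, 28)
step 6: (-23, -17, 28) + (-7, -6, +4) → (-30, -23, 32)

(-30, -23, 32)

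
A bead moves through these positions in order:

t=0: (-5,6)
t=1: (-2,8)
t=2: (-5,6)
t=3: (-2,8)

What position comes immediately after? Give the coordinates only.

(-5,6)

Step-to-step displacements: (+3,+2), (-3,-2), (+3,+2); each is -1× the previous.
step 4: (-2,8) + (-3,-2) → (-5,6)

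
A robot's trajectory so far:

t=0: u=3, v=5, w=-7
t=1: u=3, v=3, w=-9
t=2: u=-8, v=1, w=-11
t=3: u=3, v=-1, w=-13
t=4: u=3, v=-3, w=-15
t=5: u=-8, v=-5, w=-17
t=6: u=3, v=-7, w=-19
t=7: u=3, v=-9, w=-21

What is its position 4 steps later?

u=-8, v=-17, w=-29

The u coordinate repeats the cycle [3, 3, -8] with period 3; step 11 mod 3 = 2, giving -8.
The v coordinate changes by -2 each step, so at step 11 it is 5 + 11·(-2) = -17.
The w coordinate changes by -2 each step, so at step 11 it is -7 + 11·(-2) = -29.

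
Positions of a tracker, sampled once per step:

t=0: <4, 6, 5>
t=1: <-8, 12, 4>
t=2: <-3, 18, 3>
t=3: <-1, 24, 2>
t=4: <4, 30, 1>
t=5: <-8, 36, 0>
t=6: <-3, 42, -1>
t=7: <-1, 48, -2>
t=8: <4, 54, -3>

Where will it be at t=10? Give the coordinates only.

First: cycles through 4, -8, -3, -1 every 4 steps. Step 10 lands at position 2 of the cycle → -3.
Second: linear, +6 per step → 66 at step 10.
Third: linear, -1 per step → -5 at step 10.

<-3, 66, -5>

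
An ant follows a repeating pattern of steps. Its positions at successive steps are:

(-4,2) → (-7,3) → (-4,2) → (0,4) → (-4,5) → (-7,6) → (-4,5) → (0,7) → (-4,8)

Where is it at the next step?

The moves between consecutive positions are (-3,+1), (+3,-1), (+4,+2), (-4,+1), (-3,+1), (+3,-1), (+4,+2), (-4,+1); they repeat the 4-cycle [(-3,+1), (+3,-1), (+4,+2), (-4,+1)].
step 9: apply (-3,+1) → (-7,9)

(-7,9)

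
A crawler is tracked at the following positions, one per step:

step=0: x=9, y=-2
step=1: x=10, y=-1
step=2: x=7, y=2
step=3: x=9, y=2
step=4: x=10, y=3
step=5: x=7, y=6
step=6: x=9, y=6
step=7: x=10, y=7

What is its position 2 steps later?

Step-to-step displacements: (+1, +1), (-3, +3), (+2, +0), (+1, +1), (-3, +3), (+2, +0), (+1, +1) — a repeating cycle of length 3.
step 8: apply (-3, +3) → x=7, y=10
step 9: apply (+2, +0) → x=9, y=10

x=9, y=10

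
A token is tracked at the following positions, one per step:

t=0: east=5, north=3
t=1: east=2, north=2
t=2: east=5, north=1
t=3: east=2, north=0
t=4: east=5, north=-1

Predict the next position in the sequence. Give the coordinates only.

east=2, north=-2

The east coordinate repeats the cycle [5, 2] with period 2; step 5 mod 2 = 1, giving 2.
The north coordinate changes by -1 each step, so at step 5 it is 3 + 5·(-1) = -2.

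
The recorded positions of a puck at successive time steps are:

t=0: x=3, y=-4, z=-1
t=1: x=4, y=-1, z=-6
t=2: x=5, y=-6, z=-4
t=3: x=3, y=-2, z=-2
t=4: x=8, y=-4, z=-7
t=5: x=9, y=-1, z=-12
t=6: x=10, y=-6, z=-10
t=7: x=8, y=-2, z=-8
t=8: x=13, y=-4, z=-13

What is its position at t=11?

Step-to-step displacements: (+1, +3, -5), (+1, -5, +2), (-2, +4, +2), (+5, -2, -5), (+1, +3, -5), (+1, -5, +2), (-2, +4, +2), (+5, -2, -5) — a repeating cycle of length 4.
step 9: apply (+1, +3, -5) → x=14, y=-1, z=-18
step 10: apply (+1, -5, +2) → x=15, y=-6, z=-16
step 11: apply (-2, +4, +2) → x=13, y=-2, z=-14

x=13, y=-2, z=-14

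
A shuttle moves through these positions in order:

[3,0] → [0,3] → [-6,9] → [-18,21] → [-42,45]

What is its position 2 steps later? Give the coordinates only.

Step-to-step displacements: [-3,+3], [-6,+6], [-12,+12], [-24,+24]; each is 2× the previous.
step 5: [-42,45] + [-48,+48] → [-90,93]
step 6: [-90,93] + [-96,+96] → [-186,189]

[-186,189]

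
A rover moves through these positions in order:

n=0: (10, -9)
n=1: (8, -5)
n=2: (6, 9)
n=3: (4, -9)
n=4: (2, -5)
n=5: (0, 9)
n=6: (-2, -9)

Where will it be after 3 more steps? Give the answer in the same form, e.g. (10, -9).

First: linear, -2 per step → -8 at step 9.
Second: cycles through -9, -5, 9 every 3 steps. Step 9 lands at position 0 of the cycle → -9.

(-8, -9)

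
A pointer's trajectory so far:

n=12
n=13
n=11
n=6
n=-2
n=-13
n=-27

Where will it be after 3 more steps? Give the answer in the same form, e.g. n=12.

Taking differences between consecutive positions: +1, -2, -5, -8, -11, -14. These grow by -3 each step.
step 7: -27 − 17 → n=-44
step 8: -44 − 20 → n=-64
step 9: -64 − 23 → n=-87

n=-87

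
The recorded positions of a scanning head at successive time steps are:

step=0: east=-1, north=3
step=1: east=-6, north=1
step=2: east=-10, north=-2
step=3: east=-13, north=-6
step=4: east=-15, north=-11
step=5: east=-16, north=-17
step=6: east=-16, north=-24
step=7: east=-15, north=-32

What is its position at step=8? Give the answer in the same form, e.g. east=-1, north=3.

Successive displacements: (-5, -2), (-4, -3), (-3, -4), (-2, -5), (-1, -6), (+0, -7), (+1, -8) — each changes by (+1, -1).
step 8: east=-15, north=-32 + (+2, -9) → east=-13, north=-41

east=-13, north=-41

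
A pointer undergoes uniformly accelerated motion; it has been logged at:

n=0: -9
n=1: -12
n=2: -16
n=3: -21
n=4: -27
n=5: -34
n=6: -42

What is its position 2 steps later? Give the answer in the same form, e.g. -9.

-61

First differences are -3, -4, -5, -6, -7, -8; their common second difference is -1 (constant acceleration).
step 7: -42 − 9 → -51
step 8: -51 − 10 → -61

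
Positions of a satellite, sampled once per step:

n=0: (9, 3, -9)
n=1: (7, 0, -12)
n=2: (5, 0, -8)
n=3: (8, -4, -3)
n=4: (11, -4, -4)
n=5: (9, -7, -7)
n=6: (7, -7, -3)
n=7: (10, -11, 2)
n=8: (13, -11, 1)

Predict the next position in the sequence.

(11, -14, -2)

Differencing gives (-2, -3, -3), (-2, +0, +4), (+3, -4, +5), (+3, +0, -1), (-2, -3, -3), (-2, +0, +4), (+3, -4, +5), (+3, +0, -1). This is the pattern (-2, -3, -3), (-2, +0, +4), (+3, -4, +5), (+3, +0, -1) repeated.
step 9: apply (-2, -3, -3) → (11, -14, -2)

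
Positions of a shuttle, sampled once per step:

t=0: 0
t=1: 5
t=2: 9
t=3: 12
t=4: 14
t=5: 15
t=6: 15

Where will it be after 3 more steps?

9

Taking differences between consecutive positions: +5, +4, +3, +2, +1, +0. These grow by -1 each step.
step 7: 15 − 1 → 14
step 8: 14 − 2 → 12
step 9: 12 − 3 → 9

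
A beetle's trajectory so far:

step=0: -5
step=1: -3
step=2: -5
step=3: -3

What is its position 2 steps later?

The jumps are +2, -2, +2 — a geometric progression with ratio -1.
step 4: -3 − 2 → -5
step 5: -5 + 2 → -3

-3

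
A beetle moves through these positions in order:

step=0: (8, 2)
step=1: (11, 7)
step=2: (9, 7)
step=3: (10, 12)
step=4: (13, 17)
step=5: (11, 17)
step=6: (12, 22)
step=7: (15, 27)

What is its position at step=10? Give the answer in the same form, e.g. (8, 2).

The moves between consecutive positions are (+3, +5), (-2, +0), (+1, +5), (+3, +5), (-2, +0), (+1, +5), (+3, +5); they repeat the 3-cycle [(+3, +5), (-2, +0), (+1, +5)].
step 8: apply (-2, +0) → (13, 27)
step 9: apply (+1, +5) → (14, 32)
step 10: apply (+3, +5) → (17, 37)

(17, 37)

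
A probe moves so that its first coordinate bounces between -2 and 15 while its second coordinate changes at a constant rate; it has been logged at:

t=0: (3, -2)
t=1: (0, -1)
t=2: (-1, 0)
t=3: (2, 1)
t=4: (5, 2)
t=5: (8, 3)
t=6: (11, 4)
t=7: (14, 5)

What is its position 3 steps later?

The first coordinate reflects between -2 and 15, moving 3 per step.
  step 8: 14 → 13
  step 9: 13 → 10
  step 10: 10 → 7
The second coordinate changes by +1 each step: at step 10 it is 8.

(7, 8)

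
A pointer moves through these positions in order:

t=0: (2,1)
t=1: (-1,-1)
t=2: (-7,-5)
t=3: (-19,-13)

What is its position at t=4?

The jumps are (-3,-2), (-6,-4), (-12,-8) — a geometric progression with ratio 2.
step 4: (-19,-13) + (-24,-16) → (-43,-29)

(-43,-29)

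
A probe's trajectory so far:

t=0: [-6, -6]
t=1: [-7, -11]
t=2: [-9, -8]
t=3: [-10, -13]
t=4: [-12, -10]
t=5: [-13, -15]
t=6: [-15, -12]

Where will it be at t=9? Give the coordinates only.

The moves between consecutive positions are [-1, -5], [-2, +3], [-1, -5], [-2, +3], [-1, -5], [-2, +3]; they repeat the 2-cycle [[-1, -5], [-2, +3]].
step 7: apply [-1, -5] → [-16, -17]
step 8: apply [-2, +3] → [-18, -14]
step 9: apply [-1, -5] → [-19, -19]

[-19, -19]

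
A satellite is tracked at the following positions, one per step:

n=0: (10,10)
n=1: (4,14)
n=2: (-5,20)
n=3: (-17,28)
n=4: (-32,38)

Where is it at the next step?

(-50,50)

Taking differences between consecutive positions: (-6,+4), (-9,+6), (-12,+8), (-15,+10). These grow by (-3,+2) each step.
step 5: (-32,38) + (-18,+12) → (-50,50)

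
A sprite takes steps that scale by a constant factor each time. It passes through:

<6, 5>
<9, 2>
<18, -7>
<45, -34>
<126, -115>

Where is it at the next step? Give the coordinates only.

The jumps are <+3, -3>, <+9, -9>, <+27, -27>, <+81, -81> — a geometric progression with ratio 3.
step 5: <126, -115> + <+243, -243> → <369, -358>

<369, -358>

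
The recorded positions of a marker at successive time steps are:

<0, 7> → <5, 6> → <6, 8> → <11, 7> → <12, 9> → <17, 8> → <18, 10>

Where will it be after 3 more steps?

<29, 10>

The moves between consecutive positions are <+5, -1>, <+1, +2>, <+5, -1>, <+1, +2>, <+5, -1>, <+1, +2>; they repeat the 2-cycle [<+5, -1>, <+1, +2>].
step 7: apply <+5, -1> → <23, 9>
step 8: apply <+1, +2> → <24, 11>
step 9: apply <+5, -1> → <29, 10>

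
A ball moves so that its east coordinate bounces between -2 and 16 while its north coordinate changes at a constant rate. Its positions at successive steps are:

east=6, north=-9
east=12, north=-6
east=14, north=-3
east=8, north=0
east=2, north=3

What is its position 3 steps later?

The east coordinate travels 6 per step and bounces off the walls at -2 and 16.
  step 5: 2 → 0
  step 6: 0 → 6
  step 7: 6 → 12
The north coordinate changes by +3 each step: at step 7 it is 12.

east=12, north=12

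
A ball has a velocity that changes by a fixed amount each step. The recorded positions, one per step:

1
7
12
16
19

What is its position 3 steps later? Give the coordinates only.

First differences are +6, +5, +4, +3; their common second difference is -1 (constant acceleration).
step 5: 19 + 2 → 21
step 6: 21 + 1 → 22
step 7: 22 + 0 → 22

22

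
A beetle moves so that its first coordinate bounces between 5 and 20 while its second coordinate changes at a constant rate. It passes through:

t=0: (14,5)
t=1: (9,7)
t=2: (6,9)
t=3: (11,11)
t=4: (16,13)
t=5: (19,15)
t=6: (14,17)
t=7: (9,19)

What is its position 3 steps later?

The first coordinate reflects between 5 and 20, moving 5 per step.
  step 8: 9 → 6
  step 9: 6 → 11
  step 10: 11 → 16
The second coordinate changes by +2 each step: at step 10 it is 25.

(16,25)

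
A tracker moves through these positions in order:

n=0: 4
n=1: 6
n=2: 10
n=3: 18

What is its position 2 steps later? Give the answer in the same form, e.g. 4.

66

The jumps are +2, +4, +8 — a geometric progression with ratio 2.
step 4: 18 + 16 → 34
step 5: 34 + 32 → 66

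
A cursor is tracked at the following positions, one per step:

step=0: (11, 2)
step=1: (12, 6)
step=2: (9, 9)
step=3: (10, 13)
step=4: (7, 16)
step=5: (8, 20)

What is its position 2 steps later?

(6, 27)

Step-to-step displacements: (+1, +4), (-3, +3), (+1, +4), (-3, +3), (+1, +4) — a repeating cycle of length 2.
step 6: apply (-3, +3) → (5, 23)
step 7: apply (+1, +4) → (6, 27)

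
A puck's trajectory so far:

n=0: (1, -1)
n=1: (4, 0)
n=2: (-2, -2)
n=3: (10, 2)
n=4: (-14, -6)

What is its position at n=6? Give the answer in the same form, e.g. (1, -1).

Consecutive displacements (+3, +1), (-6, -2), (+12, +4), (-24, -8) scale by a factor of -2 each step.
step 5: (-14, -6) + (+48, +16) → (34, 10)
step 6: (34, 10) + (-96, -32) → (-62, -22)

(-62, -22)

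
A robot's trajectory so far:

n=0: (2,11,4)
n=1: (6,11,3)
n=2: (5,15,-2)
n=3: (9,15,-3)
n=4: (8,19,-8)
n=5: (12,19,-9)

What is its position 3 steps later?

The moves between consecutive positions are (+4,+0,-1), (-1,+4,-5), (+4,+0,-1), (-1,+4,-5), (+4,+0,-1); they repeat the 2-cycle [(+4,+0,-1), (-1,+4,-5)].
step 6: apply (-1,+4,-5) → (11,23,-14)
step 7: apply (+4,+0,-1) → (15,23,-15)
step 8: apply (-1,+4,-5) → (14,27,-20)

(14,27,-20)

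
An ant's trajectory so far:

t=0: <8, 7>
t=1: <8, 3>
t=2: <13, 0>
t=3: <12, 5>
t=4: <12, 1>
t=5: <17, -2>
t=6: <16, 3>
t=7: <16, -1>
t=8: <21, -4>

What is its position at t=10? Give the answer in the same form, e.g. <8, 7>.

The moves between consecutive positions are <+0, -4>, <+5, -3>, <-1, +5>, <+0, -4>, <+5, -3>, <-1, +5>, <+0, -4>, <+5, -3>; they repeat the 3-cycle [<+0, -4>, <+5, -3>, <-1, +5>].
step 9: apply <-1, +5> → <20, 1>
step 10: apply <+0, -4> → <20, -3>

<20, -3>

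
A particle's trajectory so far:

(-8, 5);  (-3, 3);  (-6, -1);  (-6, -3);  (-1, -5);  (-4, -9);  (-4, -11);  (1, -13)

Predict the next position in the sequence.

Differencing gives (+5, -2), (-3, -4), (+0, -2), (+5, -2), (-3, -4), (+0, -2), (+5, -2). This is the pattern (+5, -2), (-3, -4), (+0, -2) repeated.
step 8: apply (-3, -4) → (-2, -17)

(-2, -17)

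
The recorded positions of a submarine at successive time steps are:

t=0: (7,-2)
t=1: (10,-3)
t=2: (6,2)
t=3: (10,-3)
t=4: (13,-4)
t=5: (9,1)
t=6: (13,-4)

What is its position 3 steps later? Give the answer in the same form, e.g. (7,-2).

The moves between consecutive positions are (+3,-1), (-4,+5), (+4,-5), (+3,-1), (-4,+5), (+4,-5); they repeat the 3-cycle [(+3,-1), (-4,+5), (+4,-5)].
step 7: apply (+3,-1) → (16,-5)
step 8: apply (-4,+5) → (12,0)
step 9: apply (+4,-5) → (16,-5)

(16,-5)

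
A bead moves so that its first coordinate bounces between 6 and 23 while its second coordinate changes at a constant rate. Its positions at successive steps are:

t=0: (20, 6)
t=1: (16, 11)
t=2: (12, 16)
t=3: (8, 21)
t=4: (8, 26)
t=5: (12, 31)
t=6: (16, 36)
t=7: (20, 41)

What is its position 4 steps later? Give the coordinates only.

The first coordinate travels 4 per step and bounces off the walls at 6 and 23.
  step 8: 20 → 22
  step 9: 22 → 18
  step 10: 18 → 14
  step 11: 14 → 10
The second coordinate changes by +5 each step: at step 11 it is 61.

(10, 61)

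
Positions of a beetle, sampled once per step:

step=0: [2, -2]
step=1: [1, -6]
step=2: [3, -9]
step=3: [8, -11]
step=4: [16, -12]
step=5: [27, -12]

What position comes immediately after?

[41, -11]

Successive displacements: [-1, -4], [+2, -3], [+5, -2], [+8, -1], [+11, +0] — each changes by [+3, +1].
step 6: [27, -12] + [+14, +1] → [41, -11]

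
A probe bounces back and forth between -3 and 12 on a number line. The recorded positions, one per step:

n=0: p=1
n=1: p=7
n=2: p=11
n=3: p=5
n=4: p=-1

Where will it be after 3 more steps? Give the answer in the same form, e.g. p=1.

p=11

The value travels 6 per step and bounces off the walls at -3 and 12.
  step 5: -1 → 1
  step 6: 1 → 7
  step 7: 7 → 11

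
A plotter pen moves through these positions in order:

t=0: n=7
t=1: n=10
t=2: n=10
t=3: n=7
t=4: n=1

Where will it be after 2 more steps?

Taking differences between consecutive positions: +3, +0, -3, -6. These grow by -3 each step.
step 5: 1 − 9 → n=-8
step 6: -8 − 12 → n=-20

n=-20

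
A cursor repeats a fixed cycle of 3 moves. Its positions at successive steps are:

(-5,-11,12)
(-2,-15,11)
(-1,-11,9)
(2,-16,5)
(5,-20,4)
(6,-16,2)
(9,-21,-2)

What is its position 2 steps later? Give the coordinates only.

(13,-21,-5)

The moves between consecutive positions are (+3,-4,-1), (+1,+4,-2), (+3,-5,-4), (+3,-4,-1), (+1,+4,-2), (+3,-5,-4); they repeat the 3-cycle [(+3,-4,-1), (+1,+4,-2), (+3,-5,-4)].
step 7: apply (+3,-4,-1) → (12,-25,-3)
step 8: apply (+1,+4,-2) → (13,-21,-5)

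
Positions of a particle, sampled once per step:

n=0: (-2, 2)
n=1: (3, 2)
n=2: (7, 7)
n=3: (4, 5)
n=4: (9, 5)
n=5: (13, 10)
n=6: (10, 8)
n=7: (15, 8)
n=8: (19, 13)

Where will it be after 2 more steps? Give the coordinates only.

The moves between consecutive positions are (+5, +0), (+4, +5), (-3, -2), (+5, +0), (+4, +5), (-3, -2), (+5, +0), (+4, +5); they repeat the 3-cycle [(+5, +0), (+4, +5), (-3, -2)].
step 9: apply (-3, -2) → (16, 11)
step 10: apply (+5, +0) → (21, 11)

(21, 11)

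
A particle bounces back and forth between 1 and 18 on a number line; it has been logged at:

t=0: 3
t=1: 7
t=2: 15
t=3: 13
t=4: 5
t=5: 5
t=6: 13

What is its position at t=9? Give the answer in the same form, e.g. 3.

3

The value reflects between 1 and 18, moving 8 per step.
  step 7: 13 → 15
  step 8: 15 → 7
  step 9: 7 → 3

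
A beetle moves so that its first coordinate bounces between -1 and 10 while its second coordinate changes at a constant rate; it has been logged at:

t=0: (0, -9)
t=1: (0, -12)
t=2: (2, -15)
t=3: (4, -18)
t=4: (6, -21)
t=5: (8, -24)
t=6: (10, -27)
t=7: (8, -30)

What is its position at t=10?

The first coordinate travels 2 per step and bounces off the walls at -1 and 10.
  step 8: 8 → 6
  step 9: 6 → 4
  step 10: 4 → 2
The second coordinate changes by -3 each step: at step 10 it is -39.

(2, -39)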